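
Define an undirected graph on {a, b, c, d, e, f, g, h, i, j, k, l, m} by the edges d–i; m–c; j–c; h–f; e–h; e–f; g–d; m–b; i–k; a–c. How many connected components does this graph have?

Component: {l}
Component: {e, f, h}
Component: {d, g, i, k}
Component: {a, b, c, j, m}

4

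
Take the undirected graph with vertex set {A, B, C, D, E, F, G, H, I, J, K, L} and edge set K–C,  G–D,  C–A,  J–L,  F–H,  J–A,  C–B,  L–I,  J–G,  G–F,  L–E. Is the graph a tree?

Yes

The graph has 12 vertices and 11 edges.
Connected and |E| = |V| - 1, which characterizes a tree.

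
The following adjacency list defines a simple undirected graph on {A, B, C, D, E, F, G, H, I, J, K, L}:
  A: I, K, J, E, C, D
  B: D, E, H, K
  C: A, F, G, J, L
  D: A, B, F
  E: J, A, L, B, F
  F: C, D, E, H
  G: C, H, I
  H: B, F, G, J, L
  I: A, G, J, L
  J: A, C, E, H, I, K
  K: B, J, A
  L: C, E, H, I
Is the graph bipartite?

No

The cycle A-J-I-A has length 3, which is odd, so the graph is not bipartite.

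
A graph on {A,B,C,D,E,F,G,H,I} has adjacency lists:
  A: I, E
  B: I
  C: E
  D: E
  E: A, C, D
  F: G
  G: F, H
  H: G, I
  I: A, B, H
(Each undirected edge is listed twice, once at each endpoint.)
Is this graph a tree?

The graph has 9 vertices and 8 edges.
It is connected with exactly 8 edges, hence acyclic — it is a tree.

Yes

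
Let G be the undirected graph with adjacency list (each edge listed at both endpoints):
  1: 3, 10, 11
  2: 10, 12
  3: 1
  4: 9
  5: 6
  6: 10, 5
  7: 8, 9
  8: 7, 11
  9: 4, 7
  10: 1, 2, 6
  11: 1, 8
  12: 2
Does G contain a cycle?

The graph has 12 vertices, 11 edges, and 1 connected component.
A forest on 12 vertices with 1 component has exactly 11 edges, which matches — so no cycle.

No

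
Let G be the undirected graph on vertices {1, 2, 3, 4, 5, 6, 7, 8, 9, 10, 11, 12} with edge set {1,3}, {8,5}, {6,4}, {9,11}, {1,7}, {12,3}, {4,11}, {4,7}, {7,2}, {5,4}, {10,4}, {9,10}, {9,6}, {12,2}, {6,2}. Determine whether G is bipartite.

No

2-7-1-3-12-2 is an odd cycle (length 5), and a bipartite graph can contain only even cycles.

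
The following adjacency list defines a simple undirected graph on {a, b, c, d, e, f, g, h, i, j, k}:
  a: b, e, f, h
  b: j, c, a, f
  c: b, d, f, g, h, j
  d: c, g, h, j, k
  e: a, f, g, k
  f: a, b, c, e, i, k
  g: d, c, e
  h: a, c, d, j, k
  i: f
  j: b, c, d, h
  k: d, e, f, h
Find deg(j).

Neighbors of j: b, c, d, h.

4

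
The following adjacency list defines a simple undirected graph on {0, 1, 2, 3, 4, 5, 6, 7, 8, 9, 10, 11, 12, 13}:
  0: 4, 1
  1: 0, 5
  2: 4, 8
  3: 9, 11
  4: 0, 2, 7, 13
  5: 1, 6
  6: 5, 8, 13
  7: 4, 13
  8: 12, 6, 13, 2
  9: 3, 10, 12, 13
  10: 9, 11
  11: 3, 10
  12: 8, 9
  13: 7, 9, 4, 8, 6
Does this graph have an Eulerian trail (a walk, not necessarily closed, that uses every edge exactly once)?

Degrees: 0:2, 1:2, 2:2, 3:2, 4:4, 5:2, 6:3, 7:2, 8:4, 9:4, 10:2, 11:2, 12:2, 13:5
Odd-degree vertices: 6, 13 (2 total).
With 2 odd-degree vertices and all edges in one connected piece, an Eulerian trail exists (from 6 to 13).

Yes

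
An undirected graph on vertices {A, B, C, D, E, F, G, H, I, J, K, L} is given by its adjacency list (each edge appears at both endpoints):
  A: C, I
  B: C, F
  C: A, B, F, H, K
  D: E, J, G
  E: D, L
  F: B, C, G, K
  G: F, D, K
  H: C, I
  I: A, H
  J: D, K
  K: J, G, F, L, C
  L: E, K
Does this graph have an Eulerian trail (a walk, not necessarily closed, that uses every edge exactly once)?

Degrees: A:2, B:2, C:5, D:3, E:2, F:4, G:3, H:2, I:2, J:2, K:5, L:2
Odd-degree vertices: C, D, G, K (4 total).
An Eulerian trail requires 0 or 2 odd-degree vertices; here there are 4.

No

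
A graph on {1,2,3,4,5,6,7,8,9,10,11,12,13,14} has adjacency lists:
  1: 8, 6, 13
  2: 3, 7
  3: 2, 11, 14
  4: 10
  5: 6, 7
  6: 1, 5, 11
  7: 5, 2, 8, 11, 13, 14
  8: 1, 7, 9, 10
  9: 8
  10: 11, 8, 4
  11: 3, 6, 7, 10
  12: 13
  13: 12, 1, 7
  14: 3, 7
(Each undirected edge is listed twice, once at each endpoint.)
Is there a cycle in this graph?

Yes

|V| = 14, |E| = 19, number of components = 1.
Since 19 > 14 - 1, a cycle must exist; for instance 1-8-10-11-6-1.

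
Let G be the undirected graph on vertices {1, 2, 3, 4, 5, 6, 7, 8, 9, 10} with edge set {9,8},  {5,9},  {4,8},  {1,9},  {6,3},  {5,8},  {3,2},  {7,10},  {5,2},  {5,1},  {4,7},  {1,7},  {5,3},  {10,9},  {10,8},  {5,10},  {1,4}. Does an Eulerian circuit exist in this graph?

No

Degrees: 1:4, 2:2, 3:3, 4:3, 5:6, 6:1, 7:3, 8:4, 9:4, 10:4
Vertices with odd degree: 3, 4, 6, 7. An Eulerian circuit requires all degrees even.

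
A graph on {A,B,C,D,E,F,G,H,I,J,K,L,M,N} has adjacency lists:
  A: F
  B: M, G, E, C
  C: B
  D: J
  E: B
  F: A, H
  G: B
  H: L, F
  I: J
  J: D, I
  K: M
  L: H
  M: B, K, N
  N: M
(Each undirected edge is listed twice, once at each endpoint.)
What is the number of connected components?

Component: {D, I, J}
Component: {A, F, H, L}
Component: {B, C, E, G, K, M, N}

3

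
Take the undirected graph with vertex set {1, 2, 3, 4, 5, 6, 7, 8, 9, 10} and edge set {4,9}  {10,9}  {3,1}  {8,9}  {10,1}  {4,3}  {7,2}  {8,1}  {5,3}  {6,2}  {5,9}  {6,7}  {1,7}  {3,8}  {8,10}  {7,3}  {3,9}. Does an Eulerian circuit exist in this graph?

Degrees: 1:4, 2:2, 3:6, 4:2, 5:2, 6:2, 7:4, 8:4, 9:5, 10:3
Vertices with odd degree: 9, 10. An Eulerian circuit requires all degrees even.

No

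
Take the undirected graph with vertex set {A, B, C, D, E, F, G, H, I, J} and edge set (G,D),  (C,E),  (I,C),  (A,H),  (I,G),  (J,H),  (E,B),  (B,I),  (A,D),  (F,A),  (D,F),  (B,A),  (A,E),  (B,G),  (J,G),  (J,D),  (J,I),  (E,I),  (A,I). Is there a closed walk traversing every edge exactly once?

Degrees: A:6, B:4, C:2, D:4, E:4, F:2, G:4, H:2, I:6, J:4
All degrees are even and the non-isolated vertices are connected — an Eulerian circuit exists.

Yes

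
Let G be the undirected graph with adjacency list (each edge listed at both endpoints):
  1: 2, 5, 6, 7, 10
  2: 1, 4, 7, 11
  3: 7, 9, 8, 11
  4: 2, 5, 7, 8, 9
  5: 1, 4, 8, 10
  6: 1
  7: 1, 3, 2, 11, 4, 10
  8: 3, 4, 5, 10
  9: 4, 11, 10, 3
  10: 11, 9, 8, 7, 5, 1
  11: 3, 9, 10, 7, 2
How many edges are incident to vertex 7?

6

Neighbors of 7: 1, 2, 3, 4, 10, 11.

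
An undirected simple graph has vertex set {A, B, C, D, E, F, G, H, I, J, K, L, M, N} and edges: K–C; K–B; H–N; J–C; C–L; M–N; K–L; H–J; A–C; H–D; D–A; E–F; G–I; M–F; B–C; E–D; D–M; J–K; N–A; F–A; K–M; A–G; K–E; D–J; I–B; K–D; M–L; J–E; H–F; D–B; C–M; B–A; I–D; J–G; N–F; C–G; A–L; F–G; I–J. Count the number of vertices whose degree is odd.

6

Degrees: A:7, B:5, C:7, D:8, E:4, F:6, G:5, H:4, I:4, J:7, K:7, L:4, M:6, N:4
Odd-degree vertices: A, B, C, G, J, K.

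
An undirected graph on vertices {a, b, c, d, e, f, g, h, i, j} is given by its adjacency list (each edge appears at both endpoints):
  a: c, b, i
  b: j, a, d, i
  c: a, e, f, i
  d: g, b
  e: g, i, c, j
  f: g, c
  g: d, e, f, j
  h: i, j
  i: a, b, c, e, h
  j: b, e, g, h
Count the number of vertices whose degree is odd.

2

Degrees: a:3, b:4, c:4, d:2, e:4, f:2, g:4, h:2, i:5, j:4
Odd-degree vertices: a, i.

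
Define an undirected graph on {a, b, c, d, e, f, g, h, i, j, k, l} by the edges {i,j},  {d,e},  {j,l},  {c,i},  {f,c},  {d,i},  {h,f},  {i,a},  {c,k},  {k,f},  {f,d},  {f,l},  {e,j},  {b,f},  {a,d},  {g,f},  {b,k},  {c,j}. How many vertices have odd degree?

Degrees: a:2, b:2, c:4, d:4, e:2, f:7, g:1, h:1, i:4, j:4, k:3, l:2
Odd-degree vertices: f, g, h, k.

4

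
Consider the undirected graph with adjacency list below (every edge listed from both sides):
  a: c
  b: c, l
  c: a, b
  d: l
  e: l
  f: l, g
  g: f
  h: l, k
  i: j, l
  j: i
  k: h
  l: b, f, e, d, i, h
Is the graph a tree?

|V| = 12, |E| = 11.
Connected and |E| = |V| - 1, which characterizes a tree.

Yes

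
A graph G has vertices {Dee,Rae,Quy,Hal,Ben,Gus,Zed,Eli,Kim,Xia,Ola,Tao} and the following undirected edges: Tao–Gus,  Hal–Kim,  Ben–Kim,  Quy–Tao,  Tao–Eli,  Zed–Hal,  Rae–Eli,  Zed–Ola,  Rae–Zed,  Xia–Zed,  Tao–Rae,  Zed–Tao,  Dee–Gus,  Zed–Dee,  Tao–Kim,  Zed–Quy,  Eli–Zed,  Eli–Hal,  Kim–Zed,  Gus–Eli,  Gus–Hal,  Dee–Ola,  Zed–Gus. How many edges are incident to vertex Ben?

1

Neighbors of Ben: Kim.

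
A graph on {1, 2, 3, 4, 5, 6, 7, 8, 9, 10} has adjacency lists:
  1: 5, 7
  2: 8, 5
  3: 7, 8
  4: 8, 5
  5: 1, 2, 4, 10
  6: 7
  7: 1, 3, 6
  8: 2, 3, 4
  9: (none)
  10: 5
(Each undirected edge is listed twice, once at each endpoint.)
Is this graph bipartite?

Yes

A valid 2-coloring puts {5, 7, 8, 9} on one side and {1, 2, 3, 4, 6, 10} on the other; every edge crosses between the two sides.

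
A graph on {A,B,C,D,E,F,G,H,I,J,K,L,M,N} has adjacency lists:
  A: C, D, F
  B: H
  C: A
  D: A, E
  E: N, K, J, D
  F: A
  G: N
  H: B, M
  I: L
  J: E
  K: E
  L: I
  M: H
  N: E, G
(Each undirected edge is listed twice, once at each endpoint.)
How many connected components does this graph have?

Component: {I, L}
Component: {B, H, M}
Component: {A, C, D, E, F, G, J, K, N}

3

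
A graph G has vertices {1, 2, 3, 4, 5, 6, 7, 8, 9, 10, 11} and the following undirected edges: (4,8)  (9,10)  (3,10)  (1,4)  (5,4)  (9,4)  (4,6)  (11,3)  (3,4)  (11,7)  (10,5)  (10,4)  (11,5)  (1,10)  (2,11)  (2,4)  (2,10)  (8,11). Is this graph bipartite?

4-10-2-4 is an odd cycle (length 3), and a bipartite graph can contain only even cycles.

No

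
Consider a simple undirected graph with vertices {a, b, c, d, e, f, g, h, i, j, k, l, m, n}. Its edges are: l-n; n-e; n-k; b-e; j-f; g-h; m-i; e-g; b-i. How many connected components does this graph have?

Component: {a}
Component: {c}
Component: {d}
Component: {f, j}
Component: {b, e, g, h, i, k, l, m, n}

5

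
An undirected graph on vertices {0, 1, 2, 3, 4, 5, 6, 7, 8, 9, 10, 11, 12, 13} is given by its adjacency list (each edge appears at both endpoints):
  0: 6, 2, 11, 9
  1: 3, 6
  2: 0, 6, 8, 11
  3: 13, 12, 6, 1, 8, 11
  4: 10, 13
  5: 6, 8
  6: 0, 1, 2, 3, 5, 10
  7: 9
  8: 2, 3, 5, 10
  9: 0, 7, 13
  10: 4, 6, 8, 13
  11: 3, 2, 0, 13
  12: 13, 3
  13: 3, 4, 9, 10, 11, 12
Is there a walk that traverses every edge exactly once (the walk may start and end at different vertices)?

Degrees: 0:4, 1:2, 2:4, 3:6, 4:2, 5:2, 6:6, 7:1, 8:4, 9:3, 10:4, 11:4, 12:2, 13:6
Odd-degree vertices: 7, 9 (2 total).
The non-isolated vertices are connected and exactly 2 have odd degree, so an Eulerian trail exists (from 7 to 9).

Yes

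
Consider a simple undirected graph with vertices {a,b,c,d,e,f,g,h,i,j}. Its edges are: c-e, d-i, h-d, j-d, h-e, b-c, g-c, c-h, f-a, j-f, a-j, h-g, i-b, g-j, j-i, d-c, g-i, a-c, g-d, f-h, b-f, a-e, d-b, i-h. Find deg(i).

5

Neighbors of i: b, d, g, h, j.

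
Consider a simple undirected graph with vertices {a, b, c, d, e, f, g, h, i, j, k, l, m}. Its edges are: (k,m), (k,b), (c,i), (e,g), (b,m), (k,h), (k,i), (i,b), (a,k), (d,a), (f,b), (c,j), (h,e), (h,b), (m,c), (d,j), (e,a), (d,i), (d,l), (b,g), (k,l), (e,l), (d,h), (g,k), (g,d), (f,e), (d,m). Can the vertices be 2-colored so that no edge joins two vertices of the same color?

No

b-k-m-b is an odd cycle (length 3), and a bipartite graph can contain only even cycles.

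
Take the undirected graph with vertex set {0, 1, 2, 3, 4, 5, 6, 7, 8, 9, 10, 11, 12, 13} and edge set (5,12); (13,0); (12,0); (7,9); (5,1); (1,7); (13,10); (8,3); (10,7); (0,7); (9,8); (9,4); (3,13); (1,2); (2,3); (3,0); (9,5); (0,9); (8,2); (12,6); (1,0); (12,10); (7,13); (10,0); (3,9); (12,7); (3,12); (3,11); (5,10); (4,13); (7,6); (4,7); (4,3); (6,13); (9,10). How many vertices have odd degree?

6

Degrees: 0:7, 1:4, 2:3, 3:8, 4:4, 5:4, 6:3, 7:8, 8:3, 9:7, 10:6, 11:1, 12:6, 13:6
Odd-degree vertices: 0, 2, 6, 8, 9, 11.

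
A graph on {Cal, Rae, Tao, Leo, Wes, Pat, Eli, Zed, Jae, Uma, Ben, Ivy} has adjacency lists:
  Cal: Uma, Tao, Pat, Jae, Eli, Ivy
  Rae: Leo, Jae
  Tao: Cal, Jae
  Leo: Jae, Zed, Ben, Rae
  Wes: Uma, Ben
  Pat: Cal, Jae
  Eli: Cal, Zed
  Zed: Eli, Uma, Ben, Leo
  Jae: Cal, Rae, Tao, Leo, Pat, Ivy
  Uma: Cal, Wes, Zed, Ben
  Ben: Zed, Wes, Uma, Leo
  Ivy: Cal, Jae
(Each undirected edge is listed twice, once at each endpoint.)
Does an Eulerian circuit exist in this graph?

Degrees: Cal:6, Rae:2, Tao:2, Leo:4, Wes:2, Pat:2, Eli:2, Zed:4, Jae:6, Uma:4, Ben:4, Ivy:2
All degrees are even and the non-isolated vertices are connected — an Eulerian circuit exists.

Yes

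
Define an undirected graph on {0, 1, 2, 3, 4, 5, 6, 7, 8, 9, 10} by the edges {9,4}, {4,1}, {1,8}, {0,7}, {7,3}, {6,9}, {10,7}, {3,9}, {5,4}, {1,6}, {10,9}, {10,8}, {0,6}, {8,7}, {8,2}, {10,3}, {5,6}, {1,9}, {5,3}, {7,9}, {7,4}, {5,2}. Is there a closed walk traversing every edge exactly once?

Degrees: 0:2, 1:4, 2:2, 3:4, 4:4, 5:4, 6:4, 7:6, 8:4, 9:6, 10:4
All degrees are even and the non-isolated vertices are connected — an Eulerian circuit exists.

Yes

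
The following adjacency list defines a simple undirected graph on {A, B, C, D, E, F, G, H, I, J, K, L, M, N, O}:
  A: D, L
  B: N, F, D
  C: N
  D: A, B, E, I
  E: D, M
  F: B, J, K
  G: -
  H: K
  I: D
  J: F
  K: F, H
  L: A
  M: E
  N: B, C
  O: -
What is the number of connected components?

Component: {G}
Component: {O}
Component: {A, B, C, D, E, F, H, I, J, K, L, M, N}

3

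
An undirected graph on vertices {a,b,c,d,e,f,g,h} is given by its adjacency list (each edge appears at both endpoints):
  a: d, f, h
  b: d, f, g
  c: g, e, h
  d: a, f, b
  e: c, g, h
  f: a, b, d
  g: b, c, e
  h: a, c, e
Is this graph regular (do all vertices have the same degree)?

Degrees: a:3, b:3, c:3, d:3, e:3, f:3, g:3, h:3
Every vertex has degree 3, so the graph is 3-regular.

Yes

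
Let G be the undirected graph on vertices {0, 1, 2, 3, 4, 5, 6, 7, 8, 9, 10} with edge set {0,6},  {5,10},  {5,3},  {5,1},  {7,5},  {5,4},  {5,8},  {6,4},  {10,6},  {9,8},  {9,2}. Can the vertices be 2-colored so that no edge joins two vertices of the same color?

A valid 2-coloring puts {5, 6, 9} on one side and {0, 1, 2, 3, 4, 7, 8, 10} on the other; every edge crosses between the two sides.

Yes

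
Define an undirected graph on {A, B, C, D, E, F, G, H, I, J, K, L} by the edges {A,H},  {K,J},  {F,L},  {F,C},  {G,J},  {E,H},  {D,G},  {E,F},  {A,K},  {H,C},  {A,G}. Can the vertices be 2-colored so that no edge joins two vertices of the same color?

Yes

Partition the vertices as {B, F, G, H, I, K} vs {A, C, D, E, J, L}. Each listed edge has one endpoint in each part, so the graph is bipartite.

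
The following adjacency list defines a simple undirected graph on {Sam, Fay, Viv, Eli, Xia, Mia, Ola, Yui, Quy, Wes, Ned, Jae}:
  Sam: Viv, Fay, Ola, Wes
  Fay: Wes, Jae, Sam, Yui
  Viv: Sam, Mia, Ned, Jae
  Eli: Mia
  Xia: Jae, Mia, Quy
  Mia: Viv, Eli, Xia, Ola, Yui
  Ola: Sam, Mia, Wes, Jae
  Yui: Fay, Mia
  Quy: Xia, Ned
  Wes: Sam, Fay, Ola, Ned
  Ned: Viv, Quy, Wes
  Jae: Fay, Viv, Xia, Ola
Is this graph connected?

Yes

A breadth-first search from Sam visits Sam, Viv, Wes, Fay, Ola, Mia, Ned, Jae, Yui, Eli, Xia, Quy — all 12 vertices — so the graph is connected.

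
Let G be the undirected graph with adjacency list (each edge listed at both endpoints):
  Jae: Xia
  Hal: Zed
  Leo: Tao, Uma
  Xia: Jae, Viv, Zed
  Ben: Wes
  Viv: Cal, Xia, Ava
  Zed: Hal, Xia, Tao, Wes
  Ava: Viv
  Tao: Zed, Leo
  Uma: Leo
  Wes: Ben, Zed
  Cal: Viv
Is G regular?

Degrees: Jae:1, Hal:1, Leo:2, Xia:3, Ben:1, Viv:3, Zed:4, Ava:1, Tao:2, Uma:1, Wes:2, Cal:1
Degrees are not all equal (e.g. deg(Jae)=1 but deg(Zed)=4); not regular.

No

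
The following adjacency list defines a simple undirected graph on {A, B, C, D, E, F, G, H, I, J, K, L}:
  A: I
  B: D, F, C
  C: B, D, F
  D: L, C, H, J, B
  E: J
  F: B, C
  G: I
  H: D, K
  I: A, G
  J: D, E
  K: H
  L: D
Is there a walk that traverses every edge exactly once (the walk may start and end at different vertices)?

No

Degrees: A:1, B:3, C:3, D:5, E:1, F:2, G:1, H:2, I:2, J:2, K:1, L:1
Odd-degree vertices: A, B, C, D, E, G, K, L (8 total).
An Eulerian trail requires 0 or 2 odd-degree vertices; here there are 8.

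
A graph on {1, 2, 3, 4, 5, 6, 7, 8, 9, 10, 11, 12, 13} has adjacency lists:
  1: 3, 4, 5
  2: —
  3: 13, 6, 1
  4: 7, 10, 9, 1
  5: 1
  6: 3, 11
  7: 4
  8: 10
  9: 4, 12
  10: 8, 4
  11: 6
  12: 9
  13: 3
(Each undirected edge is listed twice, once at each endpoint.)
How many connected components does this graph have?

Component: {2}
Component: {1, 3, 4, 5, 6, 7, 8, 9, 10, 11, 12, 13}

2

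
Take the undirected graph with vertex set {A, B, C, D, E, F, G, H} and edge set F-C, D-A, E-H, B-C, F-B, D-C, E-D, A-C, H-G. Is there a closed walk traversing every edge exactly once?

Degrees: A:2, B:2, C:4, D:3, E:2, F:2, G:1, H:2
D, G have odd degree; an Eulerian circuit needs every degree to be even, so none exists.

No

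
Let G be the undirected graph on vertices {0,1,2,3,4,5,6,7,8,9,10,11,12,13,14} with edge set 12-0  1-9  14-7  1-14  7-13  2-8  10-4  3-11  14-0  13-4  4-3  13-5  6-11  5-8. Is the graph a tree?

|V| = 15, |E| = 14.
Connected and |E| = |V| - 1, which characterizes a tree.

Yes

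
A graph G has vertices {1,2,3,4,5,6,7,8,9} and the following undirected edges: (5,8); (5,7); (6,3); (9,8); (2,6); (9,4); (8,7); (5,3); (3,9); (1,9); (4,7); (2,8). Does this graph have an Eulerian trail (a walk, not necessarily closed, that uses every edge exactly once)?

No

Degrees: 1:1, 2:2, 3:3, 4:2, 5:3, 6:2, 7:3, 8:4, 9:4
Odd-degree vertices: 1, 3, 5, 7 (4 total).
With 4 odd-degree vertices (more than two), no single trail can use every edge.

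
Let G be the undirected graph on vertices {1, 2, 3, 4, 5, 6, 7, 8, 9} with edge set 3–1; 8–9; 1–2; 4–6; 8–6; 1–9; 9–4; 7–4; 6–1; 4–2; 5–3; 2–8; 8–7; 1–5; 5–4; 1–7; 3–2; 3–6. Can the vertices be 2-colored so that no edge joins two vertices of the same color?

1-3-2-1 is an odd cycle (length 3), and a bipartite graph can contain only even cycles.

No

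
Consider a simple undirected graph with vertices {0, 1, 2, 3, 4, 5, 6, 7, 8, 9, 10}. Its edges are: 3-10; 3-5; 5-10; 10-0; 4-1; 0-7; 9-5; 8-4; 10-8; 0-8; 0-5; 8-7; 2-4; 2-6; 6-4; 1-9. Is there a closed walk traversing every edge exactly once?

Yes

Degrees: 0:4, 1:2, 2:2, 3:2, 4:4, 5:4, 6:2, 7:2, 8:4, 9:2, 10:4
Every vertex has even degree and the edges form a single connected piece, so an Eulerian circuit exists.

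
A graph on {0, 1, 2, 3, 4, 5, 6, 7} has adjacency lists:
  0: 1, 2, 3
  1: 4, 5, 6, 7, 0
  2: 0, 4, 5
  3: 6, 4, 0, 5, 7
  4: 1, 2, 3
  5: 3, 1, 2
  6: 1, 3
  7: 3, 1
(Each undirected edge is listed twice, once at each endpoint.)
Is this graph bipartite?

A valid 2-coloring puts {1, 2, 3} on one side and {0, 4, 5, 6, 7} on the other; every edge crosses between the two sides.

Yes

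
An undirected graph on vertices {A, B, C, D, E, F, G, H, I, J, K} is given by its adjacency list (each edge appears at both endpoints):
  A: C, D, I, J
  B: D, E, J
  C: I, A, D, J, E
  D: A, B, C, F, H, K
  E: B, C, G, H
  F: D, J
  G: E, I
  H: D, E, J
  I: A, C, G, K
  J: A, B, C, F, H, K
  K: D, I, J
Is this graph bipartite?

The cycle C-A-J-C has length 3, which is odd, so the graph is not bipartite.

No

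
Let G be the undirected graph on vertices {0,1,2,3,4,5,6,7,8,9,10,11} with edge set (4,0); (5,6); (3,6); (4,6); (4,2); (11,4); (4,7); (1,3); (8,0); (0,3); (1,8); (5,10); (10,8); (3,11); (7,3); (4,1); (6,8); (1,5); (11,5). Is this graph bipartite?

Partition the vertices as {3, 4, 5, 8, 9} vs {0, 1, 2, 6, 7, 10, 11}. Each listed edge has one endpoint in each part, so the graph is bipartite.

Yes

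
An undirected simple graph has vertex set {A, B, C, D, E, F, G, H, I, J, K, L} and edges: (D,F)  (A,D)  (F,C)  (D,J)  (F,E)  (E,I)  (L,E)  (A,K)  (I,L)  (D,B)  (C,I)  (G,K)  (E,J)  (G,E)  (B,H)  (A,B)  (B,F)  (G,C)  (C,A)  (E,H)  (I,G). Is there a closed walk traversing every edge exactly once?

Yes

Degrees: A:4, B:4, C:4, D:4, E:6, F:4, G:4, H:2, I:4, J:2, K:2, L:2
All degrees are even and the non-isolated vertices are connected — an Eulerian circuit exists.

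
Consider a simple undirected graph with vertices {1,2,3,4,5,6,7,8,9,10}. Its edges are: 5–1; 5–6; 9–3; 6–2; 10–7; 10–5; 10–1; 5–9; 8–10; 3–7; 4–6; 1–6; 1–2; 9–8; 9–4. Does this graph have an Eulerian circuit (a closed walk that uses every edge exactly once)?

Yes

Degrees: 1:4, 2:2, 3:2, 4:2, 5:4, 6:4, 7:2, 8:2, 9:4, 10:4
Every vertex has even degree and the edges form a single connected piece, so an Eulerian circuit exists.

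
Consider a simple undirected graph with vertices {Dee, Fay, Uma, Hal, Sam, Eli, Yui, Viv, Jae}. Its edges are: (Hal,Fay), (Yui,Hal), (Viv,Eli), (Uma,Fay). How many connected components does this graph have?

Component: {Dee}
Component: {Sam}
Component: {Jae}
Component: {Eli, Viv}
Component: {Fay, Uma, Hal, Yui}

5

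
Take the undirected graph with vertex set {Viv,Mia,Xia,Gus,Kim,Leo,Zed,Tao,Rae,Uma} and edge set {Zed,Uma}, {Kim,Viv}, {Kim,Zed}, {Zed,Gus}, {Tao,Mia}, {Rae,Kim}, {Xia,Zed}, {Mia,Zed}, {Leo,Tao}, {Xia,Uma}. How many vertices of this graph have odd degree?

6

Degrees: Viv:1, Mia:2, Xia:2, Gus:1, Kim:3, Leo:1, Zed:5, Tao:2, Rae:1, Uma:2
Odd-degree vertices: Viv, Gus, Kim, Leo, Zed, Rae.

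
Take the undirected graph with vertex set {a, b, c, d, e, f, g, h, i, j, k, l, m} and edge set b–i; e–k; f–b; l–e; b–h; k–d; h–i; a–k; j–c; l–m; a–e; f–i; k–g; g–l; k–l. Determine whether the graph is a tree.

The graph has 13 vertices and 15 edges.
It is not connected, so it is not a tree.

No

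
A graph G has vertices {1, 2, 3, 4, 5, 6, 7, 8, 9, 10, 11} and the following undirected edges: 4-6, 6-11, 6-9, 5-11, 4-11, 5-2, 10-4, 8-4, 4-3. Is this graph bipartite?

4-6-11-4 is an odd cycle (length 3), and a bipartite graph can contain only even cycles.

No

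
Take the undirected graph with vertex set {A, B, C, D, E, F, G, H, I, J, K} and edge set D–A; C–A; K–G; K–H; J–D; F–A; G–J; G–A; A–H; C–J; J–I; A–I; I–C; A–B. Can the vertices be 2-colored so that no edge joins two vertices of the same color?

No

C-I-A-C is an odd cycle (length 3), and a bipartite graph can contain only even cycles.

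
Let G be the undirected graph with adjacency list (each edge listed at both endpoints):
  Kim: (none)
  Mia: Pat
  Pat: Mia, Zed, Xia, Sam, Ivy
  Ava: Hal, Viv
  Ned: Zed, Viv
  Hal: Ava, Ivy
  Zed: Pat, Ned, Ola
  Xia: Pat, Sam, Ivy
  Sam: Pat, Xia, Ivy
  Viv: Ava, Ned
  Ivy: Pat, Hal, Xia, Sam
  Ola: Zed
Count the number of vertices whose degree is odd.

Degrees: Kim:0, Mia:1, Pat:5, Ava:2, Ned:2, Hal:2, Zed:3, Xia:3, Sam:3, Viv:2, Ivy:4, Ola:1
Odd-degree vertices: Mia, Pat, Zed, Xia, Sam, Ola.

6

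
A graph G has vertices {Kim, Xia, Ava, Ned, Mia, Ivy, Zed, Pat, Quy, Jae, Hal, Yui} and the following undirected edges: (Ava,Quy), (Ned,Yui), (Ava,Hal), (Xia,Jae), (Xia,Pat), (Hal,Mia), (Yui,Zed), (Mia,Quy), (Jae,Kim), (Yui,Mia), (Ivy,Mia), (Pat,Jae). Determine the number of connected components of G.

2

Component: {Kim, Xia, Pat, Jae}
Component: {Ava, Ned, Mia, Ivy, Zed, Quy, Hal, Yui}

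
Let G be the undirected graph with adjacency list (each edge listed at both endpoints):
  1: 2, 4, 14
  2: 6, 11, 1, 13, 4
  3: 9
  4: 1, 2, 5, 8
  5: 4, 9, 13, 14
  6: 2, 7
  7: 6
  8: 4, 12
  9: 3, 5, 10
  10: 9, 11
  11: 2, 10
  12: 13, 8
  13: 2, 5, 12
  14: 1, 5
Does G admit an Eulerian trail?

No

Degrees: 1:3, 2:5, 3:1, 4:4, 5:4, 6:2, 7:1, 8:2, 9:3, 10:2, 11:2, 12:2, 13:3, 14:2
Odd-degree vertices: 1, 2, 3, 7, 9, 13 (6 total).
An Eulerian trail requires 0 or 2 odd-degree vertices; here there are 6.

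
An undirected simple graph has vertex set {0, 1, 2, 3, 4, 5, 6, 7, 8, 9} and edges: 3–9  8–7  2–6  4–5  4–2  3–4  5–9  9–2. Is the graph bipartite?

Partition the vertices as {0, 1, 4, 6, 8, 9} vs {2, 3, 5, 7}. Each listed edge has one endpoint in each part, so the graph is bipartite.

Yes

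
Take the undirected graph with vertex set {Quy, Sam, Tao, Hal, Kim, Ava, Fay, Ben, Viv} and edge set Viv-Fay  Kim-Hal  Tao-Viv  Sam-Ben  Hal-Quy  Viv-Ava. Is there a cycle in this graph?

No

The graph has 9 vertices, 6 edges, and 3 connected components.
A forest on 9 vertices with 3 components has exactly 6 edges, which matches — so no cycle.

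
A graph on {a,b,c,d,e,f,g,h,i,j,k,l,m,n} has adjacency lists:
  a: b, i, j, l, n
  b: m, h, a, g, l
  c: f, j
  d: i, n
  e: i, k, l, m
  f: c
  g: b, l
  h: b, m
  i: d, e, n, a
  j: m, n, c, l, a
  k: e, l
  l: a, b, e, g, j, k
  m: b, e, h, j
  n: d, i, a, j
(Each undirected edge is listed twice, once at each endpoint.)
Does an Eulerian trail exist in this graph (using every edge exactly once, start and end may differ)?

No

Degrees: a:5, b:5, c:2, d:2, e:4, f:1, g:2, h:2, i:4, j:5, k:2, l:6, m:4, n:4
Odd-degree vertices: a, b, f, j (4 total).
An Eulerian trail requires 0 or 2 odd-degree vertices; here there are 4.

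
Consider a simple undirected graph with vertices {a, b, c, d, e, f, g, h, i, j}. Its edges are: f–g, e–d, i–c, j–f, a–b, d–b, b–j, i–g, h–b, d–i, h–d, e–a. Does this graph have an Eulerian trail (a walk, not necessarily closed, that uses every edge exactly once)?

Degrees: a:2, b:4, c:1, d:4, e:2, f:2, g:2, h:2, i:3, j:2
Odd-degree vertices: c, i (2 total).
With 2 odd-degree vertices and all edges in one connected piece, an Eulerian trail exists (from c to i).

Yes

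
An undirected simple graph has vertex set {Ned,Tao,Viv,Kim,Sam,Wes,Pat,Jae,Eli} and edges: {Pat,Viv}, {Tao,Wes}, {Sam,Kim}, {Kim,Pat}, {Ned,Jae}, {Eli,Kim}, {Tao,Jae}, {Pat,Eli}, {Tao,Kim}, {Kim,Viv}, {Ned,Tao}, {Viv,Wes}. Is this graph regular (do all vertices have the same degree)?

No

Degrees: Ned:2, Tao:4, Viv:3, Kim:5, Sam:1, Wes:2, Pat:3, Jae:2, Eli:2
Degrees are not all equal (e.g. deg(Sam)=1 but deg(Kim)=5); not regular.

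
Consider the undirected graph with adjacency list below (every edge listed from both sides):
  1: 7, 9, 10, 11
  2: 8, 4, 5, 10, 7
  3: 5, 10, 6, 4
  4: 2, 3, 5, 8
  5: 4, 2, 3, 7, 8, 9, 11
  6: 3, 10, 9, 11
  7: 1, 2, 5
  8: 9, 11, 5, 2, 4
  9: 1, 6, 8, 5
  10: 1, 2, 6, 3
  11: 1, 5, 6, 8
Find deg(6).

Neighbors of 6: 3, 9, 10, 11.

4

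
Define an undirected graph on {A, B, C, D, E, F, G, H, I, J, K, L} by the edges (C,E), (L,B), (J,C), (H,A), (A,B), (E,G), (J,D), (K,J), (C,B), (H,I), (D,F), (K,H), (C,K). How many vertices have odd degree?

8

Degrees: A:2, B:3, C:4, D:2, E:2, F:1, G:1, H:3, I:1, J:3, K:3, L:1
Odd-degree vertices: B, F, G, H, I, J, K, L.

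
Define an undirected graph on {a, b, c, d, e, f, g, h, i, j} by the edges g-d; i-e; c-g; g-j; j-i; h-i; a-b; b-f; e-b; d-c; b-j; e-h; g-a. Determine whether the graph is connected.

Starting from a and exploring outward reaches every vertex (a, b, g, e, j, f, d, c, h, i); the graph is connected.

Yes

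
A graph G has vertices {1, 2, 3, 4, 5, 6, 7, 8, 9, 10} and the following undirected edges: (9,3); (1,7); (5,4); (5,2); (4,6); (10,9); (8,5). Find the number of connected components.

3

Component: {1, 7}
Component: {3, 9, 10}
Component: {2, 4, 5, 6, 8}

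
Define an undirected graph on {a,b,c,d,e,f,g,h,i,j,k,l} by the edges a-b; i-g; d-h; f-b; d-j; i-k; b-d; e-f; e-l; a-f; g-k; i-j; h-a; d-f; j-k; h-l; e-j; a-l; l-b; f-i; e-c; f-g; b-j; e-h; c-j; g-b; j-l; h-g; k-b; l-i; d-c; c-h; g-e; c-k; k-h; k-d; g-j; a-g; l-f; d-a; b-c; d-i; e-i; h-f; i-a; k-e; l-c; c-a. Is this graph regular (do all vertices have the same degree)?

Yes

Degrees: a:8, b:8, c:8, d:8, e:8, f:8, g:8, h:8, i:8, j:8, k:8, l:8
All degrees equal 8; the graph is regular.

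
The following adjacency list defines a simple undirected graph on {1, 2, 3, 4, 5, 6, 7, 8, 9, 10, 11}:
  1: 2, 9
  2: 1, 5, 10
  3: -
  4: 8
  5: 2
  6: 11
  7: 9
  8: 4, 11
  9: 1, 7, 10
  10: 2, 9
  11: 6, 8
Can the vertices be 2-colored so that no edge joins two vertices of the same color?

Partition the vertices as {2, 3, 6, 8, 9} vs {1, 4, 5, 7, 10, 11}. Each listed edge has one endpoint in each part, so the graph is bipartite.

Yes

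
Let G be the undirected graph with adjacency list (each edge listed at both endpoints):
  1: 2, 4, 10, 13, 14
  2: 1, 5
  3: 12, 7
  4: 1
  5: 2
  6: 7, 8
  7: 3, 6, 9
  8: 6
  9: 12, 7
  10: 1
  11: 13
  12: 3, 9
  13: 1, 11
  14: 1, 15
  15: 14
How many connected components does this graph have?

2

Component: {3, 6, 7, 8, 9, 12}
Component: {1, 2, 4, 5, 10, 11, 13, 14, 15}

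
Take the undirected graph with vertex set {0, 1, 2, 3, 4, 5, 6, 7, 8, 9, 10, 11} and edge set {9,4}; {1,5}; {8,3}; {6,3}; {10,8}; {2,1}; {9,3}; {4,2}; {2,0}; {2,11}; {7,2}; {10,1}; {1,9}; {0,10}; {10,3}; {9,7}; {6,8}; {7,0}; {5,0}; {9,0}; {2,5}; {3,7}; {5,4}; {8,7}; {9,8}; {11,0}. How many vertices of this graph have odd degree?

Degrees: 0:6, 1:4, 2:6, 3:5, 4:3, 5:4, 6:2, 7:5, 8:5, 9:6, 10:4, 11:2
Odd-degree vertices: 3, 4, 7, 8.

4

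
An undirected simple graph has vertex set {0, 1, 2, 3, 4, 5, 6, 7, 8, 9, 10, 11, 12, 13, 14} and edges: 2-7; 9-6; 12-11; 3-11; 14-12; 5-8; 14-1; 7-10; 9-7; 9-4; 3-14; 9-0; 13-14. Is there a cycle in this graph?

|V| = 15, |E| = 13, number of components = 3.
One cycle is 14-3-11-12-14.

Yes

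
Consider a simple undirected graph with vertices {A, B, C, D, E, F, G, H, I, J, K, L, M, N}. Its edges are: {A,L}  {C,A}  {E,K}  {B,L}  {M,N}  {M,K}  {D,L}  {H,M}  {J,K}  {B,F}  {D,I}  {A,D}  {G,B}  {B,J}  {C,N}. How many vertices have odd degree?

Degrees: A:3, B:4, C:2, D:3, E:1, F:1, G:1, H:1, I:1, J:2, K:3, L:3, M:3, N:2
Odd-degree vertices: A, D, E, F, G, H, I, K, L, M.

10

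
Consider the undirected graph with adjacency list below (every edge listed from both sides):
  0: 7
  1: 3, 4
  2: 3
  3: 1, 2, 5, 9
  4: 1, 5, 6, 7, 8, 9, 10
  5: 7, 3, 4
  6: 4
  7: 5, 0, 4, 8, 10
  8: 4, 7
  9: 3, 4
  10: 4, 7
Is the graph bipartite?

7-4-10-7 is an odd cycle (length 3), and a bipartite graph can contain only even cycles.

No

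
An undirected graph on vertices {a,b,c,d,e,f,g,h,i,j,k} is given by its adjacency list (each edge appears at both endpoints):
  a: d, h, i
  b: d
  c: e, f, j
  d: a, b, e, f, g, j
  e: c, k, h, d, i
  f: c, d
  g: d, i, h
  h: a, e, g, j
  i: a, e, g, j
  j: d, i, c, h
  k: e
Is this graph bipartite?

Yes

Partition the vertices as {c, d, h, i, k} vs {a, b, e, f, g, j}. Each listed edge has one endpoint in each part, so the graph is bipartite.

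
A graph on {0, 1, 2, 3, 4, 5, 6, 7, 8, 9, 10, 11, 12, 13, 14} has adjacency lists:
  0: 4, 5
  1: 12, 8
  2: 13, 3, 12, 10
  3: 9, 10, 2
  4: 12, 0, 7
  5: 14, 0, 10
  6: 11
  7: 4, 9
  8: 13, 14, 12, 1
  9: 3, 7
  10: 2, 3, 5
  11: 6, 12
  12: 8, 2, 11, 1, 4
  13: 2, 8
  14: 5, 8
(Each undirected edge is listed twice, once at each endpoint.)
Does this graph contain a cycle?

|V| = 15, |E| = 20, number of components = 1.
Since 20 > 15 - 1, a cycle must exist; for instance 12-8-1-12.

Yes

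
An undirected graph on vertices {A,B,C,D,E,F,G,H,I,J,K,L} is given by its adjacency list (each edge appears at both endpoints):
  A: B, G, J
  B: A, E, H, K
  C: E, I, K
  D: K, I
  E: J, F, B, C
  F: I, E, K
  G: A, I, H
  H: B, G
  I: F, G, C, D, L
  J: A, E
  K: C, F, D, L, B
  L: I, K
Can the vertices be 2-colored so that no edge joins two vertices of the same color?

Partition the vertices as {B, C, D, F, G, J, L} vs {A, E, H, I, K}. Each listed edge has one endpoint in each part, so the graph is bipartite.

Yes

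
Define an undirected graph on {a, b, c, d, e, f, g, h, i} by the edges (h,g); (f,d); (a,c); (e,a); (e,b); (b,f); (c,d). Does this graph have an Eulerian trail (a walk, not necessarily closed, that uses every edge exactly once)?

No

Degrees: a:2, b:2, c:2, d:2, e:2, f:2, g:1, h:1, i:0
Odd-degree vertices: g, h (2 total).
The edges lie in more than one component, so no single trail can cover them all.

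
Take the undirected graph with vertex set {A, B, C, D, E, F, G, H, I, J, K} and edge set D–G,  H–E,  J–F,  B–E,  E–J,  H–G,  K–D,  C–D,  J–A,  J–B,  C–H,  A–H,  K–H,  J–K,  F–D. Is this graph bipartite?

E-B-J-E is an odd cycle (length 3), and a bipartite graph can contain only even cycles.

No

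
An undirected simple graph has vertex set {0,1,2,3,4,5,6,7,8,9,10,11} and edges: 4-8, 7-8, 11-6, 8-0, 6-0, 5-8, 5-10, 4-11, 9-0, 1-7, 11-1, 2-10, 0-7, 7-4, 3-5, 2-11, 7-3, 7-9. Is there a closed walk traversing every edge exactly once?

Degrees: 0:4, 1:2, 2:2, 3:2, 4:3, 5:3, 6:2, 7:6, 8:4, 9:2, 10:2, 11:4
4, 5 have odd degree; an Eulerian circuit needs every degree to be even, so none exists.

No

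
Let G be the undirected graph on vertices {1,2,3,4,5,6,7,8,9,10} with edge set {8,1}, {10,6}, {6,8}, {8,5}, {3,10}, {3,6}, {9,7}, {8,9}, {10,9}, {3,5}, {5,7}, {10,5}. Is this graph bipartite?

The cycle 5-3-10-5 has length 3, which is odd, so the graph is not bipartite.

No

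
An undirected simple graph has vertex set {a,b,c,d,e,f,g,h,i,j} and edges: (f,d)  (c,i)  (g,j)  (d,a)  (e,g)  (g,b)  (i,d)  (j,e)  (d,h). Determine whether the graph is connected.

No

Component: {b, e, g, j}
Component: {a, c, d, f, h, i}
There are 2 separate components, so the graph is not connected.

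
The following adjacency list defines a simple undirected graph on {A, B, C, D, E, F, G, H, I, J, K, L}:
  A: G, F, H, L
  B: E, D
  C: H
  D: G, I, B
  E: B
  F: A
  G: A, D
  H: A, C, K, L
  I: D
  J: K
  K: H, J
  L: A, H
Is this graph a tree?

|V| = 12, |E| = 12.
Connected but with 12 > 11 edges, so it has a cycle and is not a tree.

No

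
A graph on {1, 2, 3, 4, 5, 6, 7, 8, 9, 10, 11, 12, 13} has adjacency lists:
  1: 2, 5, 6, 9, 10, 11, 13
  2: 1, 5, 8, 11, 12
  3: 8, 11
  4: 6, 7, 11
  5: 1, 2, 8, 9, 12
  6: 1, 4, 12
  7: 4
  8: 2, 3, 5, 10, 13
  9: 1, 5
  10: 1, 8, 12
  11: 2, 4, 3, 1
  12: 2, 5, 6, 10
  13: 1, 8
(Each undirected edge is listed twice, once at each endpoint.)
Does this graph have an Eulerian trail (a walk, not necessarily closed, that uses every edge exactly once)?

No

Degrees: 1:7, 2:5, 3:2, 4:3, 5:5, 6:3, 7:1, 8:5, 9:2, 10:3, 11:4, 12:4, 13:2
Odd-degree vertices: 1, 2, 4, 5, 6, 7, 8, 10 (8 total).
An Eulerian trail requires 0 or 2 odd-degree vertices; here there are 8.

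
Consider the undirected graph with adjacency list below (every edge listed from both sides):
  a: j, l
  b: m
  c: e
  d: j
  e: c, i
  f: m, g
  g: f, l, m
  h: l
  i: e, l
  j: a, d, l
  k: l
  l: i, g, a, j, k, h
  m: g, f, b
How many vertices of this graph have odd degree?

Degrees: a:2, b:1, c:1, d:1, e:2, f:2, g:3, h:1, i:2, j:3, k:1, l:6, m:3
Odd-degree vertices: b, c, d, g, h, j, k, m.

8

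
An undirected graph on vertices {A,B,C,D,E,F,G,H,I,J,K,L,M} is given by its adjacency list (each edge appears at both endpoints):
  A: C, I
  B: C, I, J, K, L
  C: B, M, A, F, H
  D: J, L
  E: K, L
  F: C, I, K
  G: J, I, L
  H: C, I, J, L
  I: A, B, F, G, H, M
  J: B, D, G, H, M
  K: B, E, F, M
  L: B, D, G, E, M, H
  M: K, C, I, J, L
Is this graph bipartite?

Yes

A valid 2-coloring puts {C, I, J, K, L} on one side and {A, B, D, E, F, G, H, M} on the other; every edge crosses between the two sides.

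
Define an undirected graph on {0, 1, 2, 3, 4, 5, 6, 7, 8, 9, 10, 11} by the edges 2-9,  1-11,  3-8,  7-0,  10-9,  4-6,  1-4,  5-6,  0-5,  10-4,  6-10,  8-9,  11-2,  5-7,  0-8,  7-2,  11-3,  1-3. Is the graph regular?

Degrees: 0:3, 1:3, 2:3, 3:3, 4:3, 5:3, 6:3, 7:3, 8:3, 9:3, 10:3, 11:3
Every vertex has degree 3, so the graph is 3-regular.

Yes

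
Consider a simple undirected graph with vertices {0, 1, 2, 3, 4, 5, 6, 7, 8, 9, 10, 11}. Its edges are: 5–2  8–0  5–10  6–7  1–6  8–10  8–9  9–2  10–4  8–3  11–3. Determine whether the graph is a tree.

The graph has 12 vertices and 11 edges.
It is not connected, so it is not a tree.

No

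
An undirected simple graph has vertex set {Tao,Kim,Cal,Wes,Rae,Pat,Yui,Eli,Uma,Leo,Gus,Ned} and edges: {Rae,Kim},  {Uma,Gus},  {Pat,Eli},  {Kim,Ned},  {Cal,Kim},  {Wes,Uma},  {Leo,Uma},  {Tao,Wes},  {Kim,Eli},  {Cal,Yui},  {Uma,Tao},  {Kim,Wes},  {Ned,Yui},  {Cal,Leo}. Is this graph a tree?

No

The graph has 12 vertices and 14 edges.
Connected but with 14 > 11 edges, so it has a cycle and is not a tree.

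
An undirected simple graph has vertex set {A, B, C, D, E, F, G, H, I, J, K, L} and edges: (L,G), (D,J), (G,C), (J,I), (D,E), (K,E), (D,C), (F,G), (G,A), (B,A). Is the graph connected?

No

Component: {H}
Component: {A, B, C, D, E, F, G, I, J, K, L}
No edge joins these 2 groups, so the graph is disconnected.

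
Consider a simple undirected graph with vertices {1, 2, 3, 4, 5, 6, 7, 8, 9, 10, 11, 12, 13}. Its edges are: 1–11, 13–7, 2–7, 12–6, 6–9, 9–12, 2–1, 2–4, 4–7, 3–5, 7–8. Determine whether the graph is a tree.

|V| = 13, |E| = 11.
It splits into 4 components, so it cannot be a tree.

No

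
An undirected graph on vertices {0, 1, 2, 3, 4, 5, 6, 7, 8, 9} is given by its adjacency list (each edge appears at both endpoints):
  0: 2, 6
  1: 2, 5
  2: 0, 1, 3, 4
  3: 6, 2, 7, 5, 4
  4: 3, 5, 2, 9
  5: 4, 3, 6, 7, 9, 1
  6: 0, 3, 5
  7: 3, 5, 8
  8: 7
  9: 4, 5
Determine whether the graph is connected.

Yes

A breadth-first search from 0 visits 0, 2, 6, 3, 1, 4, 5, 7, 9, 8 — all 10 vertices — so the graph is connected.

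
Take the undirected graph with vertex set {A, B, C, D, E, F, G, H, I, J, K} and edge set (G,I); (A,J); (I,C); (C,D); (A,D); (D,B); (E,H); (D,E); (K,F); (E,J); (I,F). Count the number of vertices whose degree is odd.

6

Degrees: A:2, B:1, C:2, D:4, E:3, F:2, G:1, H:1, I:3, J:2, K:1
Odd-degree vertices: B, E, G, H, I, K.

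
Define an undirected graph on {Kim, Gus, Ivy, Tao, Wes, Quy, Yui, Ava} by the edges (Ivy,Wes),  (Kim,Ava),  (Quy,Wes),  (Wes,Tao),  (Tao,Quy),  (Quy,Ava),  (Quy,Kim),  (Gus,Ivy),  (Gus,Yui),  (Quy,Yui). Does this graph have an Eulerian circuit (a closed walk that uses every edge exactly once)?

Degrees: Kim:2, Gus:2, Ivy:2, Tao:2, Wes:3, Quy:5, Yui:2, Ava:2
Vertices with odd degree: Wes, Quy. An Eulerian circuit requires all degrees even.

No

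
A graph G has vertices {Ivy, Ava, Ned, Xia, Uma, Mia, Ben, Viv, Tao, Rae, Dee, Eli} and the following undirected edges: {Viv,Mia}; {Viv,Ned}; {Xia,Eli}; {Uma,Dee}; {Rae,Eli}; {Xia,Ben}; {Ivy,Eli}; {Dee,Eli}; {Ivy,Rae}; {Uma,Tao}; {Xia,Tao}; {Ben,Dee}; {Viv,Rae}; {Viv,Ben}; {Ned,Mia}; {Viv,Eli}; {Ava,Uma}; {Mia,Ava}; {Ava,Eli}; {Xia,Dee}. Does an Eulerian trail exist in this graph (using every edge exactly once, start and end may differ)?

Degrees: Ivy:2, Ava:3, Ned:2, Xia:4, Uma:3, Mia:3, Ben:3, Viv:5, Tao:2, Rae:3, Dee:4, Eli:6
Odd-degree vertices: Ava, Uma, Mia, Ben, Viv, Rae (6 total).
An Eulerian trail requires 0 or 2 odd-degree vertices; here there are 6.

No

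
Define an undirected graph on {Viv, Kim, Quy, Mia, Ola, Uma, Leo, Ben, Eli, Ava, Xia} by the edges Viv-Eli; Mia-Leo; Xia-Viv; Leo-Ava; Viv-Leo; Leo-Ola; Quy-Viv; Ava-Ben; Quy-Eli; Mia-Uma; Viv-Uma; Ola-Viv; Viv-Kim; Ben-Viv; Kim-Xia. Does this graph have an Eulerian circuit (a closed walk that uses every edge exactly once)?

Degrees: Viv:8, Kim:2, Quy:2, Mia:2, Ola:2, Uma:2, Leo:4, Ben:2, Eli:2, Ava:2, Xia:2
All degrees are even and the non-isolated vertices are connected — an Eulerian circuit exists.

Yes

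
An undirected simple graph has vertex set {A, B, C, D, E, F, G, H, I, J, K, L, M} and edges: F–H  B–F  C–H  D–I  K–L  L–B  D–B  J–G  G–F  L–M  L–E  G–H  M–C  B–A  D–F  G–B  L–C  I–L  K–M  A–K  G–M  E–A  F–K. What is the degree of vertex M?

4

Neighbors of M: C, G, K, L.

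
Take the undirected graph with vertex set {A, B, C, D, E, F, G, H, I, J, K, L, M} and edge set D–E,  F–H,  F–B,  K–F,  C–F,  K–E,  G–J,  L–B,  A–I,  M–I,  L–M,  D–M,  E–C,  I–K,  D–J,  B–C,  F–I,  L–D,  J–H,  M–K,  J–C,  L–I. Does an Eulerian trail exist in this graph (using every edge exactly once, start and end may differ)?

Degrees: A:1, B:3, C:4, D:4, E:3, F:5, G:1, H:2, I:5, J:4, K:4, L:4, M:4
Odd-degree vertices: A, B, E, F, G, I (6 total).
With 6 odd-degree vertices (more than two), no single trail can use every edge.

No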